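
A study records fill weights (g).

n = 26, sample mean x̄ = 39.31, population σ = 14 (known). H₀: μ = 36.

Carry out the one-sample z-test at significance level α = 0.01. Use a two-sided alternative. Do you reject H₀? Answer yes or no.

SE = σ/√n = 14/√26 = 2.7456
z = (x̄−μ₀)/SE = (39.31−36)/2.7456 = 1.2056
p-value (two-sided) = 0.22799
At α=0.01: p ≥ α → fail to reject H₀

reject H₀: no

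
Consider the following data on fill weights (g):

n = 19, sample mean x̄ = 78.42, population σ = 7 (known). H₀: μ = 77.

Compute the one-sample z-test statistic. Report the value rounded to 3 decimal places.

test statistic = 0.884

SE = σ/√n = 7/√19 = 1.6059
z = (x̄−μ₀)/SE = (78.42−77)/1.6059 = 0.8842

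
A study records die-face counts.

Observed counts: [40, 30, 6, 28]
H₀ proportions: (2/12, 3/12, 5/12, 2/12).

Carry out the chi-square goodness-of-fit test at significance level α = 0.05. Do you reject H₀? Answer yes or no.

reject H₀: yes

n = 104; E_i = n·p_i = [17.33, 26.00, 43.33, 17.33]
χ² = (40−17.33)²/17.33 + (30−26.00)²/26.00 + (6−43.33)²/43.33 + (28−17.33)²/17.33 = 68.9846
df = 3
p-value (upper-tail) = 0.00000
At α=0.05: p < α → reject H₀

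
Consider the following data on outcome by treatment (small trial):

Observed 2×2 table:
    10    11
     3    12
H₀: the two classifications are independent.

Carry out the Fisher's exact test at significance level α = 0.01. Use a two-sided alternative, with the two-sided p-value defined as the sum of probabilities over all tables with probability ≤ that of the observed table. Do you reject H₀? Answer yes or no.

Margins: r₁=21, r₂=15, c₁=13, c₂=23, n=36
p_obs = C(21,10)·C(15,3)/C(36,13); sum pmf over tables with pmf ≤ p_obs
p-value (two-sided) = 0.15896
At α=0.01: p ≥ α → fail to reject H₀

reject H₀: no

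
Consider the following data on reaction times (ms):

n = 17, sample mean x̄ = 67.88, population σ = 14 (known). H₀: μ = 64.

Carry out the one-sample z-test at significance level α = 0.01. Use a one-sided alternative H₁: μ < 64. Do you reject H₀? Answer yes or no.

reject H₀: no

SE = σ/√n = 14/√17 = 3.3955
z = (x̄−μ₀)/SE = (67.88−64)/3.3955 = 1.1427
p-value (one-sided, H₁ less) = 0.87342
At α=0.01: p ≥ α → fail to reject H₀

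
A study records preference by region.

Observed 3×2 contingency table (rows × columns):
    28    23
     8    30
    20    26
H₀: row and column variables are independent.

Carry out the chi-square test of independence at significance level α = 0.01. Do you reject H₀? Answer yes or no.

reject H₀: yes

Row totals [51, 38, 46], col totals [56, 79], n=135
χ² = (28−21.16)²/21.16 + (23−29.84)²/29.84 + (8−15.76)²/15.76 + (30−22.24)²/22.24 + (20−19.08)²/19.08 + (26−26.92)²/26.92 = 10.3928
df = 2
p-value (upper-tail) = 0.00554
At α=0.01: p < α → reject H₀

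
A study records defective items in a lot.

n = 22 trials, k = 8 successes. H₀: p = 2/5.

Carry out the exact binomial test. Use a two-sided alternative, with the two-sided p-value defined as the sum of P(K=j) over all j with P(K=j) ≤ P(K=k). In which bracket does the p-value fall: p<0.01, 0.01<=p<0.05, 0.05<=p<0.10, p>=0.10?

Exact binomial: n=22, k=8, p₀=2/5=0.4000
P(X=j) = C(n,j)·p₀^j·(1−p₀)^(n−j); p = Σ P(X=j) over j with P(X=j) ≤ P(X=8)
p-value (two-sided) = 0.82969
→ bracket: p>=0.10

p-value bracket: p>=0.10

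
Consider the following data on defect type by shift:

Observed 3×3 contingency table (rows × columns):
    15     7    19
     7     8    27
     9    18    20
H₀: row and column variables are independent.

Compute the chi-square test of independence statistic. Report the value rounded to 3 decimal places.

test statistic = 11.295

Row totals [41, 42, 47], col totals [31, 33, 66], n=130
χ² = (15−9.78)²/9.78 + (7−10.41)²/10.41 + (19−20.82)²/20.82 + (7−10.02)²/10.02 + (8−10.66)²/10.66 + (27−21.32)²/21.32 + (9−11.21)²/11.21 + (18−11.93)²/11.93 + (20−23.86)²/23.86 = 11.2953
df = 4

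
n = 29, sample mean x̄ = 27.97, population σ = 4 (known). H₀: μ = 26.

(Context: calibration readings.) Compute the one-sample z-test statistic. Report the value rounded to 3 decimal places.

test statistic = 2.652

SE = σ/√n = 4/√29 = 0.7428
z = (x̄−μ₀)/SE = (27.97−26)/0.7428 = 2.6522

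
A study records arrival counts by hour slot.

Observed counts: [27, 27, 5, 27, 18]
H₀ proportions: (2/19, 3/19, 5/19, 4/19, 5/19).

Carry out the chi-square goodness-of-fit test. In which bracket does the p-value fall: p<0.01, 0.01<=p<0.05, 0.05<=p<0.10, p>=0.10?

n = 104; E_i = n·p_i = [10.95, 16.42, 27.37, 21.89, 27.37]
χ² = (27−10.95)²/10.95 + (27−16.42)²/16.42 + (5−27.37)²/27.37 + (27−21.89)²/21.89 + (18−27.37)²/27.37 = 53.0332
df = 4
p-value (upper-tail) = 0.00000
→ bracket: p<0.01

p-value bracket: p<0.01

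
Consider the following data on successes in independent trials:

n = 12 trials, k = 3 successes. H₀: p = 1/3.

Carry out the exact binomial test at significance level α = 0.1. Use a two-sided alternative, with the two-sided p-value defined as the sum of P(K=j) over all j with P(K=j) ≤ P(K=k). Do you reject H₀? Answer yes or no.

reject H₀: no

Exact binomial: n=12, k=3, p₀=1/3=0.3333
P(X=j) = C(n,j)·p₀^j·(1−p₀)^(n−j); p = Σ P(X=j) over j with P(X=j) ≤ P(X=3)
p-value (two-sided) = 0.76155
At α=0.1: p ≥ α → fail to reject H₀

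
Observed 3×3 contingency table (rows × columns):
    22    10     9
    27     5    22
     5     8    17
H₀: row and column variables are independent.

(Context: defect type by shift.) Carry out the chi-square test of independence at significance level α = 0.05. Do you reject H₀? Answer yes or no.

Row totals [41, 54, 30], col totals [54, 23, 48], n=125
χ² = (22−17.71)²/17.71 + (10−7.54)²/7.54 + (9−15.74)²/15.74 + (27−23.33)²/23.33 + (5−9.94)²/9.94 + (22−20.74)²/20.74 + (5−12.96)²/12.96 + (8−5.52)²/5.52 + (17−11.52)²/11.52 = 16.4437
df = 4
p-value (upper-tail) = 0.00248
At α=0.05: p < α → reject H₀

reject H₀: yes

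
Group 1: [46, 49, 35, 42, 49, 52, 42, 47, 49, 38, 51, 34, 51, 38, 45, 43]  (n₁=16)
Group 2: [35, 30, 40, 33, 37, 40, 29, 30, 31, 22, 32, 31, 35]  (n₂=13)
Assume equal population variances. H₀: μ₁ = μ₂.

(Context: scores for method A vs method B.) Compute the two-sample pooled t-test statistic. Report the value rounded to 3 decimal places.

x̄₁=44.438, s₁=5.831, n₁=16
x̄₂=32.692, s₂=4.871, n₂=13
s_p² = [15·5.831² + 12·4.871²]/27 = 29.4336
SE = √(s_p²·(1/16+1/13)) = 2.0258
t = (44.438−32.692)/2.0258 = 5.7979
df = 27

test statistic = 5.798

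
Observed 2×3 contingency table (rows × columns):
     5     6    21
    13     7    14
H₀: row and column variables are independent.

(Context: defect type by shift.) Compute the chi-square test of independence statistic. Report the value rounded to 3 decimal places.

test statistic = 4.976

Row totals [32, 34], col totals [18, 13, 35], n=66
χ² = (5−8.73)²/8.73 + (6−6.30)²/6.30 + (21−16.97)²/16.97 + (13−9.27)²/9.27 + (7−6.70)²/6.70 + (14−18.03)²/18.03 = 4.9764
df = 2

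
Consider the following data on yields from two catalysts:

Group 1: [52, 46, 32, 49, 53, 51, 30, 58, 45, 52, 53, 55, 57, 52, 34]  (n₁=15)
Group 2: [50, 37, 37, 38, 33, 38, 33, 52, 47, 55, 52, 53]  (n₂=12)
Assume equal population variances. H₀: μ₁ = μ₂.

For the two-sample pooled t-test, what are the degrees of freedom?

degrees of freedom = 25

df = n₁ + n₂ − 2 = 15 + 12 − 2 = 25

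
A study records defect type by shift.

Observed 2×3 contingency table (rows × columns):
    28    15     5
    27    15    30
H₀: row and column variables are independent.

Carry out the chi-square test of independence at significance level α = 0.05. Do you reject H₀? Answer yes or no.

Row totals [48, 72], col totals [55, 30, 35], n=120
χ² = (28−22.00)²/22.00 + (15−12.00)²/12.00 + (5−14.00)²/14.00 + (27−33.00)²/33.00 + (15−18.00)²/18.00 + (30−21.00)²/21.00 = 13.6201
df = 2
p-value (upper-tail) = 0.00110
At α=0.05: p < α → reject H₀

reject H₀: yes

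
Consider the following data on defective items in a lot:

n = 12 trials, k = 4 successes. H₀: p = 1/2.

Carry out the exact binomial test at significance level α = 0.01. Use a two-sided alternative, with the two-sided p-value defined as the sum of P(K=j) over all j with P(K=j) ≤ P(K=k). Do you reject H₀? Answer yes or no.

reject H₀: no

Exact binomial: n=12, k=4, p₀=1/2=0.5000
P(X=j) = C(n,j)·p₀^j·(1−p₀)^(n−j); p = Σ P(X=j) over j with P(X=j) ≤ P(X=4)
p-value (two-sided) = 0.38770
At α=0.01: p ≥ α → fail to reject H₀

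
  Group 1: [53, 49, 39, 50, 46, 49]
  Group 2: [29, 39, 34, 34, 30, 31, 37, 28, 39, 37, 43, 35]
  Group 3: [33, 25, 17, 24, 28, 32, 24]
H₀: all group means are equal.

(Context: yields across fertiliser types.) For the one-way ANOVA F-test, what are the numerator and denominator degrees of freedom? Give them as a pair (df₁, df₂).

k = 3 groups, N = 25 total
df = (k−1, N−k) = (3−1, 25−3) = (2, 22)

degrees of freedom = [2, 22]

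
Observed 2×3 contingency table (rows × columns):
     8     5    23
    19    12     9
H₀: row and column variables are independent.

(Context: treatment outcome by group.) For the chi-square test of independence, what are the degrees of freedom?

df = (r−1)(c−1) = (2−1)·(3−1) = 2

degrees of freedom = 2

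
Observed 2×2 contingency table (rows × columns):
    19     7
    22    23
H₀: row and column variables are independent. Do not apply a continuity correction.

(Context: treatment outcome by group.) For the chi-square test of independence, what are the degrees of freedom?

df = (r−1)(c−1) = (2−1)·(2−1) = 1

degrees of freedom = 1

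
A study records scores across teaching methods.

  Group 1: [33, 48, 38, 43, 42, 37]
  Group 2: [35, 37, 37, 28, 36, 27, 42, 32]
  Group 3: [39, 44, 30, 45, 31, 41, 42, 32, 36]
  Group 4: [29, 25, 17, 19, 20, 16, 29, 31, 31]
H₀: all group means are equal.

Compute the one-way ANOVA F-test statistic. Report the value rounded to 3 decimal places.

Group means [40.17, 34.25, 37.78, 24.11], grand mean 33.500
SSB = Σnᵢ(x̄ᵢ−x̄)² = 1229.222; SSW = ΣΣ(x−x̄ᵢ)² = 880.778
MSB = 1229.222/3 = 409.7407; MSW = 880.778/28 = 31.4563
F = MSB/MSW = 13.0257
df = (3, 28)

test statistic = 13.026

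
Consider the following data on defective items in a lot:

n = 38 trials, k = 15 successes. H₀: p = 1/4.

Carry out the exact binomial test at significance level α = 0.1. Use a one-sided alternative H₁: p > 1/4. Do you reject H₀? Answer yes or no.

reject H₀: yes

Exact binomial: n=38, k=15, p₀=1/4=0.2500
P(X≥15) from Σ C(n,i)·p₀^i·(1−p₀)^(n−i)
p-value (one-sided, H₁ greater) = 0.03483
At α=0.1: p < α → reject H₀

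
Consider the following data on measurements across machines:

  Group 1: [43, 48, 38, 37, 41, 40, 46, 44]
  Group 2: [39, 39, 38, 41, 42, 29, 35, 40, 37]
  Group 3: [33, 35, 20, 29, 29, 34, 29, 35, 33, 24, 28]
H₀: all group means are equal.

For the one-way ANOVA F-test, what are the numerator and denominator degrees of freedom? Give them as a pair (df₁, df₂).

degrees of freedom = [2, 25]

k = 3 groups, N = 28 total
df = (k−1, N−k) = (3−1, 28−3) = (2, 25)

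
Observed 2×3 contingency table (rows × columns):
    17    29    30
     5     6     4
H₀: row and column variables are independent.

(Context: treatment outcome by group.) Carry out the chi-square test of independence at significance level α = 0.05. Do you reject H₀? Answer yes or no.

reject H₀: no

Row totals [76, 15], col totals [22, 35, 34], n=91
χ² = (17−18.37)²/18.37 + (29−29.23)²/29.23 + (30−28.40)²/28.40 + (5−3.63)²/3.63 + (6−5.77)²/5.77 + (4−5.60)²/5.60 = 1.1840
df = 2
p-value (upper-tail) = 0.55322
At α=0.05: p ≥ α → fail to reject H₀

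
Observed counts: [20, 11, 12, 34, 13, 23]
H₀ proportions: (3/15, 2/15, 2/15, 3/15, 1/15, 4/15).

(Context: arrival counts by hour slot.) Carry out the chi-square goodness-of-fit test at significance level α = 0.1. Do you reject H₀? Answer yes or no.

reject H₀: yes

n = 113; E_i = n·p_i = [22.60, 15.07, 15.07, 22.60, 7.53, 30.13]
χ² = (20−22.60)²/22.60 + (11−15.07)²/15.07 + (12−15.07)²/15.07 + (34−22.60)²/22.60 + (13−7.53)²/7.53 + (23−30.13)²/30.13 = 13.4270
df = 5
p-value (upper-tail) = 0.01969
At α=0.1: p < α → reject H₀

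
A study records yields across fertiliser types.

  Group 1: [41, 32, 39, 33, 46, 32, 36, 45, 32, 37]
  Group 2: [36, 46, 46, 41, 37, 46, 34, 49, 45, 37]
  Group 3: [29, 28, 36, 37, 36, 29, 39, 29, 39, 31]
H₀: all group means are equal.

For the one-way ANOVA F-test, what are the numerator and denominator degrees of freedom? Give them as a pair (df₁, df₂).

degrees of freedom = [2, 27]

k = 3 groups, N = 30 total
df = (k−1, N−k) = (3−1, 30−3) = (2, 27)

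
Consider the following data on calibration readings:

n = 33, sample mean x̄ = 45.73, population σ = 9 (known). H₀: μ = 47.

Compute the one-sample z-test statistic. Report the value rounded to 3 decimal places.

SE = σ/√n = 9/√33 = 1.5667
z = (x̄−μ₀)/SE = (45.73−47)/1.5667 = -0.8106

test statistic = -0.811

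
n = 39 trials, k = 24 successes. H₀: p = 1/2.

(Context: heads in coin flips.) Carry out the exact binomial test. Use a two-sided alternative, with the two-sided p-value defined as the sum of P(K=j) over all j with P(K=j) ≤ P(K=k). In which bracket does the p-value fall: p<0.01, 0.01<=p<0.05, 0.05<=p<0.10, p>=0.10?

Exact binomial: n=39, k=24, p₀=1/2=0.5000
P(X=j) = C(n,j)·p₀^j·(1−p₀)^(n−j); p = Σ P(X=j) over j with P(X=j) ≤ P(X=24)
p-value (two-sided) = 0.19959
→ bracket: p>=0.10

p-value bracket: p>=0.10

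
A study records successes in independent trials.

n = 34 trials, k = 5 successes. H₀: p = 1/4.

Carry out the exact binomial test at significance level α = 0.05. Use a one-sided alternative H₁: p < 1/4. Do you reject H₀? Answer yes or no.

reject H₀: no

Exact binomial: n=34, k=5, p₀=1/4=0.2500
P(X≤5) from Σ C(n,i)·p₀^i·(1−p₀)^(n−i)
p-value (one-sided, H₁ less) = 0.11380
At α=0.05: p ≥ α → fail to reject H₀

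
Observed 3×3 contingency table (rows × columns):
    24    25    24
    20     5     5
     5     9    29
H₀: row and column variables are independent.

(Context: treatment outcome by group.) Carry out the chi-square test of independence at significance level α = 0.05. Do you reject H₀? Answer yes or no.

reject H₀: yes

Row totals [73, 30, 43], col totals [49, 39, 58], n=146
χ² = (24−24.50)²/24.50 + (25−19.50)²/19.50 + (24−29.00)²/29.00 + (20−10.07)²/10.07 + (5−8.01)²/8.01 + (5−11.92)²/11.92 + (5−14.43)²/14.43 + (9−11.49)²/11.49 + (29−17.08)²/17.08 = 32.3856
df = 4
p-value (upper-tail) = 0.00000
At α=0.05: p < α → reject H₀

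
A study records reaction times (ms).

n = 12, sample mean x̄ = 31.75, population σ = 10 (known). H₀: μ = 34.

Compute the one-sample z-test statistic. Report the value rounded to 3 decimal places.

SE = σ/√n = 10/√12 = 2.8868
z = (x̄−μ₀)/SE = (31.75−34)/2.8868 = -0.7794

test statistic = -0.779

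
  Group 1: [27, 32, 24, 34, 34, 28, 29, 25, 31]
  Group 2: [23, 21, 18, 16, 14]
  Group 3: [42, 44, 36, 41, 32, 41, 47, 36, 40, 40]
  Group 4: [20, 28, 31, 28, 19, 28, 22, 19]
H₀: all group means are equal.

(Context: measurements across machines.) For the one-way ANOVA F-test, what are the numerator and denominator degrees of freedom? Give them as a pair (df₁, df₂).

degrees of freedom = [3, 28]

k = 4 groups, N = 32 total
df = (k−1, N−k) = (4−1, 32−4) = (3, 28)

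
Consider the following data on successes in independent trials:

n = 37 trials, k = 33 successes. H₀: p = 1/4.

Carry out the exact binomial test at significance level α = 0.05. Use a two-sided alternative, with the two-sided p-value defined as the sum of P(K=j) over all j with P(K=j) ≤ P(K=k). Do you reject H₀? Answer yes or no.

reject H₀: yes

Exact binomial: n=37, k=33, p₀=1/4=0.2500
P(X=j) = C(n,j)·p₀^j·(1−p₀)^(n−j); p = Σ P(X=j) over j with P(X=j) ≤ P(X=33)
p-value (two-sided) = 0.00000
At α=0.05: p < α → reject H₀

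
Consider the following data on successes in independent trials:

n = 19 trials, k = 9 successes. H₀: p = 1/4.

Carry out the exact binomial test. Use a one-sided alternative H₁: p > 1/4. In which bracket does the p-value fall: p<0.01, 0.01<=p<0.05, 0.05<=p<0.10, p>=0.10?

Exact binomial: n=19, k=9, p₀=1/4=0.2500
P(X≥9) from Σ C(n,i)·p₀^i·(1−p₀)^(n−i)
p-value (one-sided, H₁ greater) = 0.02875
→ bracket: 0.01<=p<0.05

p-value bracket: 0.01<=p<0.05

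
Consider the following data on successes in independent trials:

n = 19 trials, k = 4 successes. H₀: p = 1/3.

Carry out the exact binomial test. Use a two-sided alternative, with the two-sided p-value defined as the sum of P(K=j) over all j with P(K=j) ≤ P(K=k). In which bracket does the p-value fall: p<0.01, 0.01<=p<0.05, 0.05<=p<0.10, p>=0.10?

Exact binomial: n=19, k=4, p₀=1/3=0.3333
P(X=j) = C(n,j)·p₀^j·(1−p₀)^(n−j); p = Σ P(X=j) over j with P(X=j) ≤ P(X=4)
p-value (two-sided) = 0.33409
→ bracket: p>=0.10

p-value bracket: p>=0.10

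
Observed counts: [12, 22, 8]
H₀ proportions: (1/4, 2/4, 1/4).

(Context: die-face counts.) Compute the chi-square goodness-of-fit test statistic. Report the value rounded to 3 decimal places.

test statistic = 0.857

n = 42; E_i = n·p_i = [10.50, 21.00, 10.50]
χ² = (12−10.50)²/10.50 + (22−21.00)²/21.00 + (8−10.50)²/10.50 = 0.8571
df = 2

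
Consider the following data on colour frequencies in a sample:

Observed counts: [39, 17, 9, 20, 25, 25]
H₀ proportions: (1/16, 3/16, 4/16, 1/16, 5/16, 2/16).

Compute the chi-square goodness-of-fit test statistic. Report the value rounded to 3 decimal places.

n = 135; E_i = n·p_i = [8.44, 25.31, 33.75, 8.44, 42.19, 16.88]
χ² = (39−8.44)²/8.44 + (17−25.31)²/25.31 + (9−33.75)²/33.75 + (20−8.44)²/8.44 + (25−42.19)²/42.19 + (25−16.88)²/16.88 = 158.3432
df = 5

test statistic = 158.343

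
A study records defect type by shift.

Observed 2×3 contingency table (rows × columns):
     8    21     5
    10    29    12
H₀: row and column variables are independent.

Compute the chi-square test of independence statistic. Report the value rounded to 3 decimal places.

test statistic = 1.026

Row totals [34, 51], col totals [18, 50, 17], n=85
χ² = (8−7.20)²/7.20 + (21−20.00)²/20.00 + (5−6.80)²/6.80 + (10−10.80)²/10.80 + (29−30.00)²/30.00 + (12−10.20)²/10.20 = 1.0256
df = 2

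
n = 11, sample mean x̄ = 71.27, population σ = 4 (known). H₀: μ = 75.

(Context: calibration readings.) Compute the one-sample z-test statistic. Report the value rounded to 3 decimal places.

SE = σ/√n = 4/√11 = 1.2060
z = (x̄−μ₀)/SE = (71.27−75)/1.2060 = -3.0928

test statistic = -3.093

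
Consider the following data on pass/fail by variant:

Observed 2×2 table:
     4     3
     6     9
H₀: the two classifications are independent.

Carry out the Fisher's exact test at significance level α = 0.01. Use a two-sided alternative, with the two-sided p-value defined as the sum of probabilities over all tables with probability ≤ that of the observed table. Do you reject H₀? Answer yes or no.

reject H₀: no

Margins: r₁=7, r₂=15, c₁=10, c₂=12, n=22
p_obs = C(7,4)·C(15,6)/C(22,10); sum pmf over tables with pmf ≤ p_obs
p-value (two-sided) = 0.65170
At α=0.01: p ≥ α → fail to reject H₀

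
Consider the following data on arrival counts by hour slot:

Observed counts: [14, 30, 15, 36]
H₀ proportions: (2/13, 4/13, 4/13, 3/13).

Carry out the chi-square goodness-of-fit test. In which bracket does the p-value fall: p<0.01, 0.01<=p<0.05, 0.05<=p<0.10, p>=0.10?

p-value bracket: p<0.01

n = 95; E_i = n·p_i = [14.62, 29.23, 29.23, 21.92]
χ² = (14−14.62)²/14.62 + (30−29.23)²/29.23 + (15−29.23)²/29.23 + (36−21.92)²/21.92 = 16.0132
df = 3
p-value (upper-tail) = 0.00113
→ bracket: p<0.01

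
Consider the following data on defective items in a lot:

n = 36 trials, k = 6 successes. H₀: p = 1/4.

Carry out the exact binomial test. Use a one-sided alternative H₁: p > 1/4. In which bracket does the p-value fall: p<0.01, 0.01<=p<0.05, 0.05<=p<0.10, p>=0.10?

Exact binomial: n=36, k=6, p₀=1/4=0.2500
P(X≥6) from Σ C(n,i)·p₀^i·(1−p₀)^(n−i)
p-value (one-sided, H₁ greater) = 0.91653
→ bracket: p>=0.10

p-value bracket: p>=0.10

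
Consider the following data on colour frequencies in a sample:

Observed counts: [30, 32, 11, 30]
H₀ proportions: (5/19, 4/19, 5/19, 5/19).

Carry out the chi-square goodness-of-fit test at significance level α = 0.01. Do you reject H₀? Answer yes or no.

n = 103; E_i = n·p_i = [27.11, 21.68, 27.11, 27.11]
χ² = (30−27.11)²/27.11 + (32−21.68)²/21.68 + (11−27.11)²/27.11 + (30−27.11)²/27.11 = 15.0951
df = 3
p-value (upper-tail) = 0.00174
At α=0.01: p < α → reject H₀

reject H₀: yes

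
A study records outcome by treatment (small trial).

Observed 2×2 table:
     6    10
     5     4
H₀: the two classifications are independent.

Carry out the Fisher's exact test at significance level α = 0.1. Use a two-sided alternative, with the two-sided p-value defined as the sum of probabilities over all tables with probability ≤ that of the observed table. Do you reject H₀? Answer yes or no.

reject H₀: no

Margins: r₁=16, r₂=9, c₁=11, c₂=14, n=25
p_obs = C(16,6)·C(9,5)/C(25,11); sum pmf over tables with pmf ≤ p_obs
p-value (two-sided) = 0.43408
At α=0.1: p ≥ α → fail to reject H₀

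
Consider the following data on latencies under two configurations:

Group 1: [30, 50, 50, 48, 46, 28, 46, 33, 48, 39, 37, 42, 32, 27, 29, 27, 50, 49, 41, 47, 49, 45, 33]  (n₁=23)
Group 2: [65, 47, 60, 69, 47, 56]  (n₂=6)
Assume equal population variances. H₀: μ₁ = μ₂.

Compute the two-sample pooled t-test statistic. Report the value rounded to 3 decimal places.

x̄₁=40.261, s₁=8.566, n₁=23
x̄₂=57.333, s₂=9.136, n₂=6
s_p² = [22·8.566² + 5·9.136²]/27 = 75.2507
SE = √(s_p²·(1/23+1/6)) = 3.9766
t = (40.261−57.333)/3.9766 = -4.2932
df = 27

test statistic = -4.293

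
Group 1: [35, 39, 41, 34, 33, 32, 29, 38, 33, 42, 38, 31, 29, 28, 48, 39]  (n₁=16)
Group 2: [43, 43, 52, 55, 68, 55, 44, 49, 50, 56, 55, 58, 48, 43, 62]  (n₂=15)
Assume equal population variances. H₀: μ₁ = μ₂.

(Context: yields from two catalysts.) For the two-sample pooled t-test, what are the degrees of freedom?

degrees of freedom = 29

df = n₁ + n₂ − 2 = 16 + 15 − 2 = 29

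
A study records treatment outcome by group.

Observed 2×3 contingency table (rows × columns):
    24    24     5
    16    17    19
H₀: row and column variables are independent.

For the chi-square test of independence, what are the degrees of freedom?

df = (r−1)(c−1) = (2−1)·(3−1) = 2

degrees of freedom = 2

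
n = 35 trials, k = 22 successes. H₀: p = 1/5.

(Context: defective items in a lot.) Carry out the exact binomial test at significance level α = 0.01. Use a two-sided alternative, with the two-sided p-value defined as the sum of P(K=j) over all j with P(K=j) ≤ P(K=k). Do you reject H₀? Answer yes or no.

reject H₀: yes

Exact binomial: n=35, k=22, p₀=1/5=0.2000
P(X=j) = C(n,j)·p₀^j·(1−p₀)^(n−j); p = Σ P(X=j) over j with P(X=j) ≤ P(X=22)
p-value (two-sided) = 0.00000
At α=0.01: p < α → reject H₀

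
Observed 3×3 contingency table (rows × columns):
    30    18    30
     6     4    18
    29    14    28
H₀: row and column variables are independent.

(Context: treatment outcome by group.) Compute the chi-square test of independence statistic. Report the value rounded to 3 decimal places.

test statistic = 6.520

Row totals [78, 28, 71], col totals [65, 36, 76], n=177
χ² = (30−28.64)²/28.64 + (18−15.86)²/15.86 + (30−33.49)²/33.49 + (6−10.28)²/10.28 + (4−5.69)²/5.69 + (18−12.02)²/12.02 + (29−26.07)²/26.07 + (14−14.44)²/14.44 + (28−30.49)²/30.49 = 6.5202
df = 4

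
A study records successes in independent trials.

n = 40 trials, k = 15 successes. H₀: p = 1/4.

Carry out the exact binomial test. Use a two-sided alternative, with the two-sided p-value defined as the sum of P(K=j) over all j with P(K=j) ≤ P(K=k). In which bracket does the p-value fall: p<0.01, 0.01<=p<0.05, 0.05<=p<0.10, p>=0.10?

p-value bracket: 0.05<=p<0.10

Exact binomial: n=40, k=15, p₀=1/4=0.2500
P(X=j) = C(n,j)·p₀^j·(1−p₀)^(n−j); p = Σ P(X=j) over j with P(X=j) ≤ P(X=15)
p-value (two-sided) = 0.09771
→ bracket: 0.05<=p<0.10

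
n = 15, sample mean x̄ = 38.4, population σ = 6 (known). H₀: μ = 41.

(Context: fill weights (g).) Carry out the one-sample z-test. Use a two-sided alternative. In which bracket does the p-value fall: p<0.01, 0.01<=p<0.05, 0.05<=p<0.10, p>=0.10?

SE = σ/√n = 6/√15 = 1.5492
z = (x̄−μ₀)/SE = (38.4−41)/1.5492 = -1.6783
p-value (two-sided) = 0.09329
→ bracket: 0.05<=p<0.10

p-value bracket: 0.05<=p<0.10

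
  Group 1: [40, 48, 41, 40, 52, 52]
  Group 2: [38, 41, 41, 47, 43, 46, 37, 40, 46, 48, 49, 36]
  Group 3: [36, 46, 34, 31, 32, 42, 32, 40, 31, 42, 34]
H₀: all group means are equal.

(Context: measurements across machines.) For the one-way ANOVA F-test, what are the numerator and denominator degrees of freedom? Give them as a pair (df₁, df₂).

degrees of freedom = [2, 26]

k = 3 groups, N = 29 total
df = (k−1, N−k) = (3−1, 29−3) = (2, 26)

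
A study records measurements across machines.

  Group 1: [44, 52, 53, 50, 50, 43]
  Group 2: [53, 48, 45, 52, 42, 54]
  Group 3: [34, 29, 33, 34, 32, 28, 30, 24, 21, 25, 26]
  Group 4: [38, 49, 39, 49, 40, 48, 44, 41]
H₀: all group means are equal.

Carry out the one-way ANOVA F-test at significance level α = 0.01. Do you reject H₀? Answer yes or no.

Group means [48.67, 49.00, 28.73, 43.50], grand mean 40.323
SSB = Σnᵢ(x̄ᵢ−x̄)² = 2429.259; SSW = ΣΣ(x−x̄ᵢ)² = 543.515
MSB = 2429.259/3 = 809.7530; MSW = 543.515/27 = 20.1302
F = MSB/MSW = 40.2258
df = (3, 27)
p-value (upper-tail) = 0.00000
At α=0.01: p < α → reject H₀

reject H₀: yes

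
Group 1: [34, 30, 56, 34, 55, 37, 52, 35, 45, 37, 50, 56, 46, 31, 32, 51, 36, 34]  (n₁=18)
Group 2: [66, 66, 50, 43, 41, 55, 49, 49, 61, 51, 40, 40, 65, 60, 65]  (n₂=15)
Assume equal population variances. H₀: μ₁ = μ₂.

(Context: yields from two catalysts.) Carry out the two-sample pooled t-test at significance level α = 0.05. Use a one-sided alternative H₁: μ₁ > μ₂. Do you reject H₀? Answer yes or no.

x̄₁=41.722, s₁=9.461, n₁=18
x̄₂=53.400, s₂=9.884, n₂=15
s_p² = [17·9.461² + 14·9.884²]/31 = 93.2004
SE = √(s_p²·(1/18+1/15)) = 3.3751
t = (41.722−53.400)/3.3751 = -3.4600
df = 31
p-value (one-sided, H₁ greater) = 0.99920
At α=0.05: p ≥ α → fail to reject H₀

reject H₀: no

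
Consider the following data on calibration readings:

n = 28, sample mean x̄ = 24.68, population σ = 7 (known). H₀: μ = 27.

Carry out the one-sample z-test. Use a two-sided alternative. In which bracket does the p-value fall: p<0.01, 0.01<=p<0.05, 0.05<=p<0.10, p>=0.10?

SE = σ/√n = 7/√28 = 1.3229
z = (x̄−μ₀)/SE = (24.68−27)/1.3229 = -1.7538
p-value (two-sided) = 0.07947
→ bracket: 0.05<=p<0.10

p-value bracket: 0.05<=p<0.10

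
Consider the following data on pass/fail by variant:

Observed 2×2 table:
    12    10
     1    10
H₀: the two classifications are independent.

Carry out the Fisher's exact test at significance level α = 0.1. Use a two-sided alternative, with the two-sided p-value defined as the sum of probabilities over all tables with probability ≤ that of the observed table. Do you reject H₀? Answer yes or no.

reject H₀: yes

Margins: r₁=22, r₂=11, c₁=13, c₂=20, n=33
p_obs = C(22,12)·C(11,1)/C(33,13); sum pmf over tables with pmf ≤ p_obs
p-value (two-sided) = 0.02159
At α=0.1: p < α → reject H₀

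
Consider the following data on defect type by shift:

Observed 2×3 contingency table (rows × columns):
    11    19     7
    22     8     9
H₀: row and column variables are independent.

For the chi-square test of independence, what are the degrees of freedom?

df = (r−1)(c−1) = (2−1)·(3−1) = 2

degrees of freedom = 2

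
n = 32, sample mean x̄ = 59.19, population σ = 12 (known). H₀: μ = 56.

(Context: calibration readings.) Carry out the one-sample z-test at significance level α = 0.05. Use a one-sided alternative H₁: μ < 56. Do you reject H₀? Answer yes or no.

reject H₀: no

SE = σ/√n = 12/√32 = 2.1213
z = (x̄−μ₀)/SE = (59.19−56)/2.1213 = 1.5038
p-value (one-sided, H₁ less) = 0.93368
At α=0.05: p ≥ α → fail to reject H₀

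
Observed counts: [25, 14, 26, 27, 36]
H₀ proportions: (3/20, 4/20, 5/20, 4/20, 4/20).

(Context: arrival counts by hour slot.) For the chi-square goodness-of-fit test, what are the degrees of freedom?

degrees of freedom = 4

df = k − 1 = 5 − 1 = 4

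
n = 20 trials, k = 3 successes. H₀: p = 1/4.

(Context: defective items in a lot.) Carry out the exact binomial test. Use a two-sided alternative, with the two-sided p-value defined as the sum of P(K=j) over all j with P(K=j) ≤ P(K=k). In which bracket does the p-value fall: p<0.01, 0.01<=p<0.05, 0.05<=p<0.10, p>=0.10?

Exact binomial: n=20, k=3, p₀=1/4=0.2500
P(X=j) = C(n,j)·p₀^j·(1−p₀)^(n−j); p = Σ P(X=j) over j with P(X=j) ≤ P(X=3)
p-value (two-sided) = 0.43937
→ bracket: p>=0.10

p-value bracket: p>=0.10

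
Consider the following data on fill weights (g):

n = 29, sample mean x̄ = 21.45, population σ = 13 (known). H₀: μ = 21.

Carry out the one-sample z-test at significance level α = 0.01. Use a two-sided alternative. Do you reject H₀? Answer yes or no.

reject H₀: no

SE = σ/√n = 13/√29 = 2.4140
z = (x̄−μ₀)/SE = (21.45−21)/2.4140 = 0.1864
p-value (two-sided) = 0.85212
At α=0.01: p ≥ α → fail to reject H₀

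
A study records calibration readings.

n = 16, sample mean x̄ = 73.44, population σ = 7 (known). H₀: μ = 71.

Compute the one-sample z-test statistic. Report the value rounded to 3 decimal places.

test statistic = 1.394

SE = σ/√n = 7/√16 = 1.7500
z = (x̄−μ₀)/SE = (73.44−71)/1.7500 = 1.3943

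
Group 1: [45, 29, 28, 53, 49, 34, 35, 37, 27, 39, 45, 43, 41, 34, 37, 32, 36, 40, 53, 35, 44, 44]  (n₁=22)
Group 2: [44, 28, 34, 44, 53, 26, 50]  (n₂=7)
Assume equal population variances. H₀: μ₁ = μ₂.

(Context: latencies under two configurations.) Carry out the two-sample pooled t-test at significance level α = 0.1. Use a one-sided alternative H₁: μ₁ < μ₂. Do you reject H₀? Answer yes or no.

reject H₀: no

x̄₁=39.091, s₁=7.393, n₁=22
x̄₂=39.857, s₂=10.621, n₂=7
s_p² = [21·7.393² + 6·10.621²]/27 = 67.5806
SE = √(s_p²·(1/22+1/7)) = 3.5674
t = (39.091−39.857)/3.5674 = -0.2148
df = 27
p-value (one-sided, H₁ less) = 0.41577
At α=0.1: p ≥ α → fail to reject H₀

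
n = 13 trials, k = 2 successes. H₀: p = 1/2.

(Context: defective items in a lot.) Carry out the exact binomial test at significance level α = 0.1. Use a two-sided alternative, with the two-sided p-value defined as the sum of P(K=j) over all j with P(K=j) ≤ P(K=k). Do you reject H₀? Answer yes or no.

Exact binomial: n=13, k=2, p₀=1/2=0.5000
P(X=j) = C(n,j)·p₀^j·(1−p₀)^(n−j); p = Σ P(X=j) over j with P(X=j) ≤ P(X=2)
p-value (two-sided) = 0.02246
At α=0.1: p < α → reject H₀

reject H₀: yes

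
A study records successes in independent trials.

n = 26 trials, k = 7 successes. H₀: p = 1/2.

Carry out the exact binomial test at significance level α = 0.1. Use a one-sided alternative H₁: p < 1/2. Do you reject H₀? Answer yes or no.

Exact binomial: n=26, k=7, p₀=1/2=0.5000
P(X≤7) from Σ C(n,i)·p₀^i·(1−p₀)^(n−i)
p-value (one-sided, H₁ less) = 0.01448
At α=0.1: p < α → reject H₀

reject H₀: yes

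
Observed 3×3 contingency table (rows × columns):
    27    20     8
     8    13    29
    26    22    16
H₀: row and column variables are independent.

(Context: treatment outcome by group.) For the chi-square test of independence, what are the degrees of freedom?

df = (r−1)(c−1) = (3−1)·(3−1) = 4

degrees of freedom = 4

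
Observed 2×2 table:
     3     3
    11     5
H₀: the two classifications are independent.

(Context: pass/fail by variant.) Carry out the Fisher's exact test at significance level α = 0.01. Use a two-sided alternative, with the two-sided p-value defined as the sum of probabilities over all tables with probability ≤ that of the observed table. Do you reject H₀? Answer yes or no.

Margins: r₁=6, r₂=16, c₁=14, c₂=8, n=22
p_obs = C(6,3)·C(16,11)/C(22,14); sum pmf over tables with pmf ≤ p_obs
p-value (two-sided) = 0.62436
At α=0.01: p ≥ α → fail to reject H₀

reject H₀: no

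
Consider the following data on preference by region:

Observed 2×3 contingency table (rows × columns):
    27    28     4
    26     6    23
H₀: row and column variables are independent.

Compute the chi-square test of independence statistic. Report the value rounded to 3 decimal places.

test statistic = 27.518

Row totals [59, 55], col totals [53, 34, 27], n=114
χ² = (27−27.43)²/27.43 + (28−17.60)²/17.60 + (4−13.97)²/13.97 + (26−25.57)²/25.57 + (6−16.40)²/16.40 + (23−13.03)²/13.03 = 27.5181
df = 2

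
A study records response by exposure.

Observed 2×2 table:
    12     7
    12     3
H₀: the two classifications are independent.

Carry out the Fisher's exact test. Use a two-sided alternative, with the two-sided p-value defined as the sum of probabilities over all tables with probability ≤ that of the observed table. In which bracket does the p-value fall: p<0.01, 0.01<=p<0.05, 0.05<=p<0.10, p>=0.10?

Margins: r₁=19, r₂=15, c₁=24, c₂=10, n=34
p_obs = C(19,12)·C(15,12)/C(34,24); sum pmf over tables with pmf ≤ p_obs
p-value (two-sided) = 0.45127
→ bracket: p>=0.10

p-value bracket: p>=0.10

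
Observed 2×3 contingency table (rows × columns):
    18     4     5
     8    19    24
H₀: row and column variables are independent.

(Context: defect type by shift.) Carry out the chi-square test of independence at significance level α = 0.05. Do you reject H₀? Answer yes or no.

Row totals [27, 51], col totals [26, 23, 29], n=78
χ² = (18−9.00)²/9.00 + (4−7.96)²/7.96 + (5−10.04)²/10.04 + (8−17.00)²/17.00 + (19−15.04)²/15.04 + (24−18.96)²/18.96 = 20.6472
df = 2
p-value (upper-tail) = 0.00003
At α=0.05: p < α → reject H₀

reject H₀: yes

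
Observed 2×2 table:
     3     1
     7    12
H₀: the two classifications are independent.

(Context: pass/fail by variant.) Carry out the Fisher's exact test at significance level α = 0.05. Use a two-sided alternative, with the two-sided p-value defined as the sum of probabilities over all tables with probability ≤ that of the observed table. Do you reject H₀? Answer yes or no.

reject H₀: no

Margins: r₁=4, r₂=19, c₁=10, c₂=13, n=23
p_obs = C(4,3)·C(19,7)/C(23,10); sum pmf over tables with pmf ≤ p_obs
p-value (two-sided) = 0.28063
At α=0.05: p ≥ α → fail to reject H₀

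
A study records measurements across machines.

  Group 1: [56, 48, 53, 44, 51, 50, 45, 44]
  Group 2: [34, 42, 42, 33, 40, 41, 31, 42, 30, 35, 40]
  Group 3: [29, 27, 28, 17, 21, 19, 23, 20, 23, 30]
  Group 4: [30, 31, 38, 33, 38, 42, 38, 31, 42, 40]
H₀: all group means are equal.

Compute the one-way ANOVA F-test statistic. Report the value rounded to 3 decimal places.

test statistic = 45.096

Group means [48.88, 37.27, 23.70, 36.30], grand mean 35.923
SSB = Σnᵢ(x̄ᵢ−x̄)² = 2857.512; SSW = ΣΣ(x−x̄ᵢ)² = 739.257
MSB = 2857.512/3 = 952.5041; MSW = 739.257/35 = 21.1216
F = MSB/MSW = 45.0962
df = (3, 35)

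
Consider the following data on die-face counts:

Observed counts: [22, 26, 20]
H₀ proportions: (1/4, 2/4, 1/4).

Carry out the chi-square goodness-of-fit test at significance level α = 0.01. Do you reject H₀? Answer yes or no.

n = 68; E_i = n·p_i = [17.00, 34.00, 17.00]
χ² = (22−17.00)²/17.00 + (26−34.00)²/34.00 + (20−17.00)²/17.00 = 3.8824
df = 2
p-value (upper-tail) = 0.14353
At α=0.01: p ≥ α → fail to reject H₀

reject H₀: no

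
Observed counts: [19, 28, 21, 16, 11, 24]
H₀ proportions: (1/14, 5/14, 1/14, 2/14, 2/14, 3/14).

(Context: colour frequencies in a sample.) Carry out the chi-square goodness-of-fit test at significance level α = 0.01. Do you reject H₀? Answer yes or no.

n = 119; E_i = n·p_i = [8.50, 42.50, 8.50, 17.00, 17.00, 25.50]
χ² = (19−8.50)²/8.50 + (28−42.50)²/42.50 + (21−8.50)²/8.50 + (16−17.00)²/17.00 + (11−17.00)²/17.00 + (24−25.50)²/25.50 = 38.5647
df = 5
p-value (upper-tail) = 0.00000
At α=0.01: p < α → reject H₀

reject H₀: yes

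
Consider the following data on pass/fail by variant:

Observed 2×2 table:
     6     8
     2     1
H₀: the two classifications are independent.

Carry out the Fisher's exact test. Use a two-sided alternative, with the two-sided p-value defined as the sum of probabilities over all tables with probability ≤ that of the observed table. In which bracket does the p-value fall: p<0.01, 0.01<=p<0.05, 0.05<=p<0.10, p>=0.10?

Margins: r₁=14, r₂=3, c₁=8, c₂=9, n=17
p_obs = C(14,6)·C(3,2)/C(17,8); sum pmf over tables with pmf ≤ p_obs
p-value (two-sided) = 0.57647
→ bracket: p>=0.10

p-value bracket: p>=0.10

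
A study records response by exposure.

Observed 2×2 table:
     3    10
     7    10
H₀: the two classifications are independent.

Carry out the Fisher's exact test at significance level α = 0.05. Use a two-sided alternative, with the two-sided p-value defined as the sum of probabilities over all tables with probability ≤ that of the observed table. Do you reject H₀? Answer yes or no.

reject H₀: no

Margins: r₁=13, r₂=17, c₁=10, c₂=20, n=30
p_obs = C(13,3)·C(17,7)/C(30,10); sum pmf over tables with pmf ≤ p_obs
p-value (two-sided) = 0.44041
At α=0.05: p ≥ α → fail to reject H₀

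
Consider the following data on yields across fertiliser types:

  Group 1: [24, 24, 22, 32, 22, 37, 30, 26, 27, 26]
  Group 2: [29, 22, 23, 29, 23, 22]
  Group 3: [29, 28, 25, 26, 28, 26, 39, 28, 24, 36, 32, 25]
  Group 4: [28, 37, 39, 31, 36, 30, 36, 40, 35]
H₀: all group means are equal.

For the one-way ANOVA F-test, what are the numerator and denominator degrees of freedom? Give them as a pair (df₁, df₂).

degrees of freedom = [3, 33]

k = 4 groups, N = 37 total
df = (k−1, N−k) = (4−1, 37−4) = (3, 33)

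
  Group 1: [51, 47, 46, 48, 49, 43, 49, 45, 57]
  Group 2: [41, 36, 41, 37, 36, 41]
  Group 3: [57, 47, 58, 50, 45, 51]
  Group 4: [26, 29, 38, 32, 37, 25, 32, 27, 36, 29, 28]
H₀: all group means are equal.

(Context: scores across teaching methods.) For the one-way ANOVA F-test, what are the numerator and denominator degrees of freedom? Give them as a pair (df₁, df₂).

k = 4 groups, N = 32 total
df = (k−1, N−k) = (4−1, 32−4) = (3, 28)

degrees of freedom = [3, 28]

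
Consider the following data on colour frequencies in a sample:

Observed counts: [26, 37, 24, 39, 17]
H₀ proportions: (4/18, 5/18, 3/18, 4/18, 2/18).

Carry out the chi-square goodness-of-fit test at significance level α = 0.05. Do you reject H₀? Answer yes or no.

n = 143; E_i = n·p_i = [31.78, 39.72, 23.83, 31.78, 15.89]
χ² = (26−31.78)²/31.78 + (37−39.72)²/39.72 + (24−23.83)²/23.83 + (39−31.78)²/31.78 + (17−15.89)²/15.89 = 2.9573
df = 4
p-value (upper-tail) = 0.56499
At α=0.05: p ≥ α → fail to reject H₀

reject H₀: no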